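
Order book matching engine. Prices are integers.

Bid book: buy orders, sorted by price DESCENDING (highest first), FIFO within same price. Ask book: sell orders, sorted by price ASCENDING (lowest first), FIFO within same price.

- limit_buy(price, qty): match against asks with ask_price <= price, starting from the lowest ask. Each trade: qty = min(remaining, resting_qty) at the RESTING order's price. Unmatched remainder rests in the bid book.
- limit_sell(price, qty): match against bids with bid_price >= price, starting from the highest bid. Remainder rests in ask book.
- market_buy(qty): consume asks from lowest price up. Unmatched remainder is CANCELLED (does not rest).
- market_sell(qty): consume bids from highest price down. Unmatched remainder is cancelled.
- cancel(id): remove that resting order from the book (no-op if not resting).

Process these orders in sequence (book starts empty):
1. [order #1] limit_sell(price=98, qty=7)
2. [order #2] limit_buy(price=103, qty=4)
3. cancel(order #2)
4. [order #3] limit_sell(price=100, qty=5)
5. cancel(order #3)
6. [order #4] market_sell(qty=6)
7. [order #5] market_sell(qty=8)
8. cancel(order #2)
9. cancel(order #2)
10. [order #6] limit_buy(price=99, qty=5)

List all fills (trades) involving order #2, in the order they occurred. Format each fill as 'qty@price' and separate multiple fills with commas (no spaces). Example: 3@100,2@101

After op 1 [order #1] limit_sell(price=98, qty=7): fills=none; bids=[-] asks=[#1:7@98]
After op 2 [order #2] limit_buy(price=103, qty=4): fills=#2x#1:4@98; bids=[-] asks=[#1:3@98]
After op 3 cancel(order #2): fills=none; bids=[-] asks=[#1:3@98]
After op 4 [order #3] limit_sell(price=100, qty=5): fills=none; bids=[-] asks=[#1:3@98 #3:5@100]
After op 5 cancel(order #3): fills=none; bids=[-] asks=[#1:3@98]
After op 6 [order #4] market_sell(qty=6): fills=none; bids=[-] asks=[#1:3@98]
After op 7 [order #5] market_sell(qty=8): fills=none; bids=[-] asks=[#1:3@98]
After op 8 cancel(order #2): fills=none; bids=[-] asks=[#1:3@98]
After op 9 cancel(order #2): fills=none; bids=[-] asks=[#1:3@98]
After op 10 [order #6] limit_buy(price=99, qty=5): fills=#6x#1:3@98; bids=[#6:2@99] asks=[-]

Answer: 4@98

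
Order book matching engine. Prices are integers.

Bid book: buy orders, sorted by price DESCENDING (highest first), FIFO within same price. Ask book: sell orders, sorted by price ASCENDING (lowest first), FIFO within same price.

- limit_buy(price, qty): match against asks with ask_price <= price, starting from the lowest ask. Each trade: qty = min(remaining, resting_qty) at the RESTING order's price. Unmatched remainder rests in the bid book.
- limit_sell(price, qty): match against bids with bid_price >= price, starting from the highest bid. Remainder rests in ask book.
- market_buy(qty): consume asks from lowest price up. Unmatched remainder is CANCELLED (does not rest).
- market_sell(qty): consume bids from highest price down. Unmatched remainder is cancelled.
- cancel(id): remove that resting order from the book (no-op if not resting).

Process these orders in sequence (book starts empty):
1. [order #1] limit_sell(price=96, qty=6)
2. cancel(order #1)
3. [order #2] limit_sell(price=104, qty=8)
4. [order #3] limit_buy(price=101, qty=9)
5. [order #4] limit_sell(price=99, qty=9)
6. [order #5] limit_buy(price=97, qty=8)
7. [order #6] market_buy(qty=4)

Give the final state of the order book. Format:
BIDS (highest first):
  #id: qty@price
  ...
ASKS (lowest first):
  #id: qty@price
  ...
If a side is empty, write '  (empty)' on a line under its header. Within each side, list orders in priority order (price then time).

Answer: BIDS (highest first):
  #5: 8@97
ASKS (lowest first):
  #2: 4@104

Derivation:
After op 1 [order #1] limit_sell(price=96, qty=6): fills=none; bids=[-] asks=[#1:6@96]
After op 2 cancel(order #1): fills=none; bids=[-] asks=[-]
After op 3 [order #2] limit_sell(price=104, qty=8): fills=none; bids=[-] asks=[#2:8@104]
After op 4 [order #3] limit_buy(price=101, qty=9): fills=none; bids=[#3:9@101] asks=[#2:8@104]
After op 5 [order #4] limit_sell(price=99, qty=9): fills=#3x#4:9@101; bids=[-] asks=[#2:8@104]
After op 6 [order #5] limit_buy(price=97, qty=8): fills=none; bids=[#5:8@97] asks=[#2:8@104]
After op 7 [order #6] market_buy(qty=4): fills=#6x#2:4@104; bids=[#5:8@97] asks=[#2:4@104]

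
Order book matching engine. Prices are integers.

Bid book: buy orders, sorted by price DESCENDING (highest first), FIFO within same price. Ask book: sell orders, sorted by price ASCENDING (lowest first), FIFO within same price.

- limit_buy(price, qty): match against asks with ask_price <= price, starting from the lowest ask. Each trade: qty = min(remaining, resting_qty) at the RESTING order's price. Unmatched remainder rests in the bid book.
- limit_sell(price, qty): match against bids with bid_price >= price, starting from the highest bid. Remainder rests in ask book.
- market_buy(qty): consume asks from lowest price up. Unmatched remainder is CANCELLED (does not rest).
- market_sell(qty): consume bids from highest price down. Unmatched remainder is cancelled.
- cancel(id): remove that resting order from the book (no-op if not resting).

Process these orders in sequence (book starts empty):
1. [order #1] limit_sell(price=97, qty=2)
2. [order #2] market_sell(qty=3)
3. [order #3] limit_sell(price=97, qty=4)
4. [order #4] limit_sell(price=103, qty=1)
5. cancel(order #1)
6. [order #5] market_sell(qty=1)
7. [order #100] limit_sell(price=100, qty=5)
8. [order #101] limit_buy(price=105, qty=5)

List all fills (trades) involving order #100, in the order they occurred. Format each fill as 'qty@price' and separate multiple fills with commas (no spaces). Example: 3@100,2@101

After op 1 [order #1] limit_sell(price=97, qty=2): fills=none; bids=[-] asks=[#1:2@97]
After op 2 [order #2] market_sell(qty=3): fills=none; bids=[-] asks=[#1:2@97]
After op 3 [order #3] limit_sell(price=97, qty=4): fills=none; bids=[-] asks=[#1:2@97 #3:4@97]
After op 4 [order #4] limit_sell(price=103, qty=1): fills=none; bids=[-] asks=[#1:2@97 #3:4@97 #4:1@103]
After op 5 cancel(order #1): fills=none; bids=[-] asks=[#3:4@97 #4:1@103]
After op 6 [order #5] market_sell(qty=1): fills=none; bids=[-] asks=[#3:4@97 #4:1@103]
After op 7 [order #100] limit_sell(price=100, qty=5): fills=none; bids=[-] asks=[#3:4@97 #100:5@100 #4:1@103]
After op 8 [order #101] limit_buy(price=105, qty=5): fills=#101x#3:4@97 #101x#100:1@100; bids=[-] asks=[#100:4@100 #4:1@103]

Answer: 1@100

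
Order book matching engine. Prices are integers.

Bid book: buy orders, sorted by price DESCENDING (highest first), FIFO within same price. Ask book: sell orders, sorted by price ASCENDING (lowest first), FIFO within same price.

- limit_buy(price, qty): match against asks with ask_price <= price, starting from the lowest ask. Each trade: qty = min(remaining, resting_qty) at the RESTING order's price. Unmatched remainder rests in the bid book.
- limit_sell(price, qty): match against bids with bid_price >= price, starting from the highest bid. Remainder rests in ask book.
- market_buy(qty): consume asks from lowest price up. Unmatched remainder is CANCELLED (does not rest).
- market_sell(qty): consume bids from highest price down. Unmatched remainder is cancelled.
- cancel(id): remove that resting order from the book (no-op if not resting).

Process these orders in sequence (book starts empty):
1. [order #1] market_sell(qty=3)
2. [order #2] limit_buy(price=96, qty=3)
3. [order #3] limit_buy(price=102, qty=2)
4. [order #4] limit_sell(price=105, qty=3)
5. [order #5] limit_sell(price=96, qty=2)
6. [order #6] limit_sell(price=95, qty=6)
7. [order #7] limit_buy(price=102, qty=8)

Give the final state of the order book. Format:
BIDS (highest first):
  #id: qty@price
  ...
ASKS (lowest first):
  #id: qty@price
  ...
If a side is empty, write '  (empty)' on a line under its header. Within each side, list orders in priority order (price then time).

After op 1 [order #1] market_sell(qty=3): fills=none; bids=[-] asks=[-]
After op 2 [order #2] limit_buy(price=96, qty=3): fills=none; bids=[#2:3@96] asks=[-]
After op 3 [order #3] limit_buy(price=102, qty=2): fills=none; bids=[#3:2@102 #2:3@96] asks=[-]
After op 4 [order #4] limit_sell(price=105, qty=3): fills=none; bids=[#3:2@102 #2:3@96] asks=[#4:3@105]
After op 5 [order #5] limit_sell(price=96, qty=2): fills=#3x#5:2@102; bids=[#2:3@96] asks=[#4:3@105]
After op 6 [order #6] limit_sell(price=95, qty=6): fills=#2x#6:3@96; bids=[-] asks=[#6:3@95 #4:3@105]
After op 7 [order #7] limit_buy(price=102, qty=8): fills=#7x#6:3@95; bids=[#7:5@102] asks=[#4:3@105]

Answer: BIDS (highest first):
  #7: 5@102
ASKS (lowest first):
  #4: 3@105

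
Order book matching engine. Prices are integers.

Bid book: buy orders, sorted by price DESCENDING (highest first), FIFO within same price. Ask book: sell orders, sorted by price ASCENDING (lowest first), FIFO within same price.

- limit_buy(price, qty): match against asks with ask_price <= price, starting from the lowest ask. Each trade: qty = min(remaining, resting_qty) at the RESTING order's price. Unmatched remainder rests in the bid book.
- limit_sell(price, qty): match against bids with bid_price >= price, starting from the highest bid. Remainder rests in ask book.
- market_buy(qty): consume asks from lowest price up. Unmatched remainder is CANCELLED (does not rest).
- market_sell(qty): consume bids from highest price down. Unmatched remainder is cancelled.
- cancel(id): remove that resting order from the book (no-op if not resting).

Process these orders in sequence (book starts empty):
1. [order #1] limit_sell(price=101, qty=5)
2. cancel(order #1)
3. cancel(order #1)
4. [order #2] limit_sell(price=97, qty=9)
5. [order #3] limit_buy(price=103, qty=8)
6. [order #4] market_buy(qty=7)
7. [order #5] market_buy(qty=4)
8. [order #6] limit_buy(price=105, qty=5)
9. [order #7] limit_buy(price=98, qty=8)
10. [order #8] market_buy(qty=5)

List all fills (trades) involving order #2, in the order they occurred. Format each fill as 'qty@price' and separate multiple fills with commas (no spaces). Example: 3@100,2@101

Answer: 8@97,1@97

Derivation:
After op 1 [order #1] limit_sell(price=101, qty=5): fills=none; bids=[-] asks=[#1:5@101]
After op 2 cancel(order #1): fills=none; bids=[-] asks=[-]
After op 3 cancel(order #1): fills=none; bids=[-] asks=[-]
After op 4 [order #2] limit_sell(price=97, qty=9): fills=none; bids=[-] asks=[#2:9@97]
After op 5 [order #3] limit_buy(price=103, qty=8): fills=#3x#2:8@97; bids=[-] asks=[#2:1@97]
After op 6 [order #4] market_buy(qty=7): fills=#4x#2:1@97; bids=[-] asks=[-]
After op 7 [order #5] market_buy(qty=4): fills=none; bids=[-] asks=[-]
After op 8 [order #6] limit_buy(price=105, qty=5): fills=none; bids=[#6:5@105] asks=[-]
After op 9 [order #7] limit_buy(price=98, qty=8): fills=none; bids=[#6:5@105 #7:8@98] asks=[-]
After op 10 [order #8] market_buy(qty=5): fills=none; bids=[#6:5@105 #7:8@98] asks=[-]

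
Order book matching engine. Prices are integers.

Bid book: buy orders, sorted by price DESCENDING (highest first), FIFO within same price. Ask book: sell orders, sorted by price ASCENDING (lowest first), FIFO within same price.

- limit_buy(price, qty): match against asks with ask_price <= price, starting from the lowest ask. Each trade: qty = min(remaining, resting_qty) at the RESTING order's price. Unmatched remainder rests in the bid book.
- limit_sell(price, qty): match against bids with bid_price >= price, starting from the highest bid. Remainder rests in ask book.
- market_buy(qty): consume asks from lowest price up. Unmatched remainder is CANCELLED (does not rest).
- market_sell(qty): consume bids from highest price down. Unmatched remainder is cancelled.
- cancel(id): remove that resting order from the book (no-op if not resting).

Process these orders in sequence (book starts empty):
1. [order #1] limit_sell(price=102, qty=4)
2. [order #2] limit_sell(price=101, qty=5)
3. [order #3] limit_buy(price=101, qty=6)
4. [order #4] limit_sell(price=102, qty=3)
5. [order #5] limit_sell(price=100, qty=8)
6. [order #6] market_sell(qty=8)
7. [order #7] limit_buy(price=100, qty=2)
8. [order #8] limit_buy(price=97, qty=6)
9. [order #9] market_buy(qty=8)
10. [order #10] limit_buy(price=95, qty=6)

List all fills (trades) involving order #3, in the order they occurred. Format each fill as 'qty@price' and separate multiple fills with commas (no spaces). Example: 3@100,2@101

Answer: 5@101,1@101

Derivation:
After op 1 [order #1] limit_sell(price=102, qty=4): fills=none; bids=[-] asks=[#1:4@102]
After op 2 [order #2] limit_sell(price=101, qty=5): fills=none; bids=[-] asks=[#2:5@101 #1:4@102]
After op 3 [order #3] limit_buy(price=101, qty=6): fills=#3x#2:5@101; bids=[#3:1@101] asks=[#1:4@102]
After op 4 [order #4] limit_sell(price=102, qty=3): fills=none; bids=[#3:1@101] asks=[#1:4@102 #4:3@102]
After op 5 [order #5] limit_sell(price=100, qty=8): fills=#3x#5:1@101; bids=[-] asks=[#5:7@100 #1:4@102 #4:3@102]
After op 6 [order #6] market_sell(qty=8): fills=none; bids=[-] asks=[#5:7@100 #1:4@102 #4:3@102]
After op 7 [order #7] limit_buy(price=100, qty=2): fills=#7x#5:2@100; bids=[-] asks=[#5:5@100 #1:4@102 #4:3@102]
After op 8 [order #8] limit_buy(price=97, qty=6): fills=none; bids=[#8:6@97] asks=[#5:5@100 #1:4@102 #4:3@102]
After op 9 [order #9] market_buy(qty=8): fills=#9x#5:5@100 #9x#1:3@102; bids=[#8:6@97] asks=[#1:1@102 #4:3@102]
After op 10 [order #10] limit_buy(price=95, qty=6): fills=none; bids=[#8:6@97 #10:6@95] asks=[#1:1@102 #4:3@102]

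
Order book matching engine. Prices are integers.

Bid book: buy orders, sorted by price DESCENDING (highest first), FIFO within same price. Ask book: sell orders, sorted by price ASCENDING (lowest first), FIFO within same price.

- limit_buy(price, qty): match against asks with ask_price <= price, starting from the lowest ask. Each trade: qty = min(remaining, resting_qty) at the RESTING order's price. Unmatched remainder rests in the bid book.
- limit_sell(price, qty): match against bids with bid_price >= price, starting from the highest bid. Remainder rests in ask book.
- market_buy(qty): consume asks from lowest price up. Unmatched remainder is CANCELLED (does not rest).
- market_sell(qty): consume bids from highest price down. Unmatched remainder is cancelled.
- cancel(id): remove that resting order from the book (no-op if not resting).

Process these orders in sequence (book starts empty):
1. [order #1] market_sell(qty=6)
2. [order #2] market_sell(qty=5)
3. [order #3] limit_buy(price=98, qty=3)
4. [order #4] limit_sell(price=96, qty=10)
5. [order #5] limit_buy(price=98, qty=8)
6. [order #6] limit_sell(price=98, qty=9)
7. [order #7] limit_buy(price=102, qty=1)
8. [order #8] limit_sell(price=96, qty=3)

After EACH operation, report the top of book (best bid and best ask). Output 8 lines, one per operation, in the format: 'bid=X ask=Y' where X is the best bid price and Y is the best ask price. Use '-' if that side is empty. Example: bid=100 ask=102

Answer: bid=- ask=-
bid=- ask=-
bid=98 ask=-
bid=- ask=96
bid=98 ask=-
bid=- ask=98
bid=- ask=98
bid=- ask=96

Derivation:
After op 1 [order #1] market_sell(qty=6): fills=none; bids=[-] asks=[-]
After op 2 [order #2] market_sell(qty=5): fills=none; bids=[-] asks=[-]
After op 3 [order #3] limit_buy(price=98, qty=3): fills=none; bids=[#3:3@98] asks=[-]
After op 4 [order #4] limit_sell(price=96, qty=10): fills=#3x#4:3@98; bids=[-] asks=[#4:7@96]
After op 5 [order #5] limit_buy(price=98, qty=8): fills=#5x#4:7@96; bids=[#5:1@98] asks=[-]
After op 6 [order #6] limit_sell(price=98, qty=9): fills=#5x#6:1@98; bids=[-] asks=[#6:8@98]
After op 7 [order #7] limit_buy(price=102, qty=1): fills=#7x#6:1@98; bids=[-] asks=[#6:7@98]
After op 8 [order #8] limit_sell(price=96, qty=3): fills=none; bids=[-] asks=[#8:3@96 #6:7@98]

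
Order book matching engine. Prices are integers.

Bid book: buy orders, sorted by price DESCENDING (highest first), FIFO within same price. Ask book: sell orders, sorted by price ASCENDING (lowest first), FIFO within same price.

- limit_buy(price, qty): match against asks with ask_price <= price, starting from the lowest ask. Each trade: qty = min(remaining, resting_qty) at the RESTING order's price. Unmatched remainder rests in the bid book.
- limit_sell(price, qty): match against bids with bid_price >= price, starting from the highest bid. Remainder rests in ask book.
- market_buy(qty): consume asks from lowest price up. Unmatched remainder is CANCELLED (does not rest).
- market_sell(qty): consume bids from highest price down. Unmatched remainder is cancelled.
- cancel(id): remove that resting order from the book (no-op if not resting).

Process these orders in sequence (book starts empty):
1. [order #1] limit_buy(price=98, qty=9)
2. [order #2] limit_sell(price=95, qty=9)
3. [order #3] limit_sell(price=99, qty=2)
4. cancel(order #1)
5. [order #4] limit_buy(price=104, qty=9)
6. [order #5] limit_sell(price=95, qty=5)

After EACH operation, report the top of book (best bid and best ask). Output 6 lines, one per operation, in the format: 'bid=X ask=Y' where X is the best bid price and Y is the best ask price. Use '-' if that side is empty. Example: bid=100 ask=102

After op 1 [order #1] limit_buy(price=98, qty=9): fills=none; bids=[#1:9@98] asks=[-]
After op 2 [order #2] limit_sell(price=95, qty=9): fills=#1x#2:9@98; bids=[-] asks=[-]
After op 3 [order #3] limit_sell(price=99, qty=2): fills=none; bids=[-] asks=[#3:2@99]
After op 4 cancel(order #1): fills=none; bids=[-] asks=[#3:2@99]
After op 5 [order #4] limit_buy(price=104, qty=9): fills=#4x#3:2@99; bids=[#4:7@104] asks=[-]
After op 6 [order #5] limit_sell(price=95, qty=5): fills=#4x#5:5@104; bids=[#4:2@104] asks=[-]

Answer: bid=98 ask=-
bid=- ask=-
bid=- ask=99
bid=- ask=99
bid=104 ask=-
bid=104 ask=-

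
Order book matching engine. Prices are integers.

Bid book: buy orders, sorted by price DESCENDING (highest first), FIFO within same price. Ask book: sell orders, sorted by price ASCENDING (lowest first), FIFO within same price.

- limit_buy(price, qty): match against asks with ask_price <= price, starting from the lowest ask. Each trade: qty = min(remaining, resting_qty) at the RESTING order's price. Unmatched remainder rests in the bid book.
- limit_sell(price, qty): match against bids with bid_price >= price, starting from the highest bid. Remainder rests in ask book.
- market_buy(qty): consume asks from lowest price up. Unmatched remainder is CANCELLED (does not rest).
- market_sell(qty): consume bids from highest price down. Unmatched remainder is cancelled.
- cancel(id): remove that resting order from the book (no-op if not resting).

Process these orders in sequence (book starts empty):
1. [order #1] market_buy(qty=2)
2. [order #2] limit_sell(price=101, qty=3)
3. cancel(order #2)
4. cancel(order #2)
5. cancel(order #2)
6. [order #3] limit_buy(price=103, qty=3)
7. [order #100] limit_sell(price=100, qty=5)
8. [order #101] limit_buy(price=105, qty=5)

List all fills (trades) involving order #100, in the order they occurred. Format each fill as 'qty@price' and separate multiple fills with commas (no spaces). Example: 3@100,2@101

After op 1 [order #1] market_buy(qty=2): fills=none; bids=[-] asks=[-]
After op 2 [order #2] limit_sell(price=101, qty=3): fills=none; bids=[-] asks=[#2:3@101]
After op 3 cancel(order #2): fills=none; bids=[-] asks=[-]
After op 4 cancel(order #2): fills=none; bids=[-] asks=[-]
After op 5 cancel(order #2): fills=none; bids=[-] asks=[-]
After op 6 [order #3] limit_buy(price=103, qty=3): fills=none; bids=[#3:3@103] asks=[-]
After op 7 [order #100] limit_sell(price=100, qty=5): fills=#3x#100:3@103; bids=[-] asks=[#100:2@100]
After op 8 [order #101] limit_buy(price=105, qty=5): fills=#101x#100:2@100; bids=[#101:3@105] asks=[-]

Answer: 3@103,2@100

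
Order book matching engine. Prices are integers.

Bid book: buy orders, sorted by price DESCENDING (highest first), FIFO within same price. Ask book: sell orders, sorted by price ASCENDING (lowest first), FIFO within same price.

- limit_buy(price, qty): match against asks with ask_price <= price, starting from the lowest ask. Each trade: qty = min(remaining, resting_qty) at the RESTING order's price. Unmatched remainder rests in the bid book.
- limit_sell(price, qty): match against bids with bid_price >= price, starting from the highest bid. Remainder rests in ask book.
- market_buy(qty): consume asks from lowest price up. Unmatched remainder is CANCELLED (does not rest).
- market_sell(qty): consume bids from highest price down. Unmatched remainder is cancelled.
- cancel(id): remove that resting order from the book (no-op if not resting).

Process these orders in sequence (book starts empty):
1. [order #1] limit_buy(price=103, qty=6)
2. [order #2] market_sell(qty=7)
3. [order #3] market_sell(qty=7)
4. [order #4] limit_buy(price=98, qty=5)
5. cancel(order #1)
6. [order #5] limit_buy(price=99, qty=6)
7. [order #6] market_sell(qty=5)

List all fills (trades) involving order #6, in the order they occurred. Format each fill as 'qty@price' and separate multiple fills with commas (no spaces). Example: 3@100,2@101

Answer: 5@99

Derivation:
After op 1 [order #1] limit_buy(price=103, qty=6): fills=none; bids=[#1:6@103] asks=[-]
After op 2 [order #2] market_sell(qty=7): fills=#1x#2:6@103; bids=[-] asks=[-]
After op 3 [order #3] market_sell(qty=7): fills=none; bids=[-] asks=[-]
After op 4 [order #4] limit_buy(price=98, qty=5): fills=none; bids=[#4:5@98] asks=[-]
After op 5 cancel(order #1): fills=none; bids=[#4:5@98] asks=[-]
After op 6 [order #5] limit_buy(price=99, qty=6): fills=none; bids=[#5:6@99 #4:5@98] asks=[-]
After op 7 [order #6] market_sell(qty=5): fills=#5x#6:5@99; bids=[#5:1@99 #4:5@98] asks=[-]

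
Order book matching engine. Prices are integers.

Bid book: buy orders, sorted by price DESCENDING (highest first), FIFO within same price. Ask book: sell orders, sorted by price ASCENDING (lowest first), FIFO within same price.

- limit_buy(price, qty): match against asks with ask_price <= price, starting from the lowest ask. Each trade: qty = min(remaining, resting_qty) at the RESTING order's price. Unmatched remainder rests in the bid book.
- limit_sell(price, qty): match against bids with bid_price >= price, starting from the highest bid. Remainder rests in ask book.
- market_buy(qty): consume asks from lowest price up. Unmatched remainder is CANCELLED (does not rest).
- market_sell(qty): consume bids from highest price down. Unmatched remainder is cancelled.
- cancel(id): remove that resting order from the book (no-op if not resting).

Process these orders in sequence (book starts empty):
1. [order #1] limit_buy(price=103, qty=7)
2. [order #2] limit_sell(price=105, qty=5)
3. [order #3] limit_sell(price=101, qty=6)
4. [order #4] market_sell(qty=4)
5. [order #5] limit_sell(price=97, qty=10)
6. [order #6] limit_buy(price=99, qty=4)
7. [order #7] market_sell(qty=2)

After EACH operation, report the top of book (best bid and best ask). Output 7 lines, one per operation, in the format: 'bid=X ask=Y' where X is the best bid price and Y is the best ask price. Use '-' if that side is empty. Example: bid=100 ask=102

Answer: bid=103 ask=-
bid=103 ask=105
bid=103 ask=105
bid=- ask=105
bid=- ask=97
bid=- ask=97
bid=- ask=97

Derivation:
After op 1 [order #1] limit_buy(price=103, qty=7): fills=none; bids=[#1:7@103] asks=[-]
After op 2 [order #2] limit_sell(price=105, qty=5): fills=none; bids=[#1:7@103] asks=[#2:5@105]
After op 3 [order #3] limit_sell(price=101, qty=6): fills=#1x#3:6@103; bids=[#1:1@103] asks=[#2:5@105]
After op 4 [order #4] market_sell(qty=4): fills=#1x#4:1@103; bids=[-] asks=[#2:5@105]
After op 5 [order #5] limit_sell(price=97, qty=10): fills=none; bids=[-] asks=[#5:10@97 #2:5@105]
After op 6 [order #6] limit_buy(price=99, qty=4): fills=#6x#5:4@97; bids=[-] asks=[#5:6@97 #2:5@105]
After op 7 [order #7] market_sell(qty=2): fills=none; bids=[-] asks=[#5:6@97 #2:5@105]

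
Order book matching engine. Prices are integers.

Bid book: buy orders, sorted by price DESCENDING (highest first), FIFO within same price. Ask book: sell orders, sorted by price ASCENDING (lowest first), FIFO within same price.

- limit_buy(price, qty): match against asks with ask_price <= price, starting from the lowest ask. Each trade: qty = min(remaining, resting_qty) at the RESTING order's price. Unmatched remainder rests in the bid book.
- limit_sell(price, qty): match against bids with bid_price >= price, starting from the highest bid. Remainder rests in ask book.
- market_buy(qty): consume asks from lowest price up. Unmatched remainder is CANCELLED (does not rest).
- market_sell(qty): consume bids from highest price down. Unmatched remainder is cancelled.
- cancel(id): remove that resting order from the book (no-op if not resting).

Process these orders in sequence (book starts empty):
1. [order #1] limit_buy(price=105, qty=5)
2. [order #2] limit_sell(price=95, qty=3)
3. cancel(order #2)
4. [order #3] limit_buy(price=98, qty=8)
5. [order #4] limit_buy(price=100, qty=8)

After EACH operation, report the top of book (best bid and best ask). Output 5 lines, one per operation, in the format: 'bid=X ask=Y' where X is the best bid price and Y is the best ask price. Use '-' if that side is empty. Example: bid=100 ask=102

After op 1 [order #1] limit_buy(price=105, qty=5): fills=none; bids=[#1:5@105] asks=[-]
After op 2 [order #2] limit_sell(price=95, qty=3): fills=#1x#2:3@105; bids=[#1:2@105] asks=[-]
After op 3 cancel(order #2): fills=none; bids=[#1:2@105] asks=[-]
After op 4 [order #3] limit_buy(price=98, qty=8): fills=none; bids=[#1:2@105 #3:8@98] asks=[-]
After op 5 [order #4] limit_buy(price=100, qty=8): fills=none; bids=[#1:2@105 #4:8@100 #3:8@98] asks=[-]

Answer: bid=105 ask=-
bid=105 ask=-
bid=105 ask=-
bid=105 ask=-
bid=105 ask=-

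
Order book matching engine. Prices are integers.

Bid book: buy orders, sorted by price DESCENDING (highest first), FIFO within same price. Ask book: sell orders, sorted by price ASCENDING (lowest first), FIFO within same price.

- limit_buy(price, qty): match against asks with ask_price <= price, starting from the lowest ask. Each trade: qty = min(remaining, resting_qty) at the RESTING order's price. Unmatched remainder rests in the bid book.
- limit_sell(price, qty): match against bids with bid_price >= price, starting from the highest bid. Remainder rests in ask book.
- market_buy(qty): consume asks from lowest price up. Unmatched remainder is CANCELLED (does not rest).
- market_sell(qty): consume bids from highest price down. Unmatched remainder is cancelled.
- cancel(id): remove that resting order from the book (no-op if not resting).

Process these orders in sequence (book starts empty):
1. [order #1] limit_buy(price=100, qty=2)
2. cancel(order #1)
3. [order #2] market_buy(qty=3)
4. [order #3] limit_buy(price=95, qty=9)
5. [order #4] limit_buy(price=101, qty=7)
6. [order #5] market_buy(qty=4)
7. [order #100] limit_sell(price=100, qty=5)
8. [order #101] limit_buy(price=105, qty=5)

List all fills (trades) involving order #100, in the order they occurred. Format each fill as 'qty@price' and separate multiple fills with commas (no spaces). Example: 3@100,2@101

After op 1 [order #1] limit_buy(price=100, qty=2): fills=none; bids=[#1:2@100] asks=[-]
After op 2 cancel(order #1): fills=none; bids=[-] asks=[-]
After op 3 [order #2] market_buy(qty=3): fills=none; bids=[-] asks=[-]
After op 4 [order #3] limit_buy(price=95, qty=9): fills=none; bids=[#3:9@95] asks=[-]
After op 5 [order #4] limit_buy(price=101, qty=7): fills=none; bids=[#4:7@101 #3:9@95] asks=[-]
After op 6 [order #5] market_buy(qty=4): fills=none; bids=[#4:7@101 #3:9@95] asks=[-]
After op 7 [order #100] limit_sell(price=100, qty=5): fills=#4x#100:5@101; bids=[#4:2@101 #3:9@95] asks=[-]
After op 8 [order #101] limit_buy(price=105, qty=5): fills=none; bids=[#101:5@105 #4:2@101 #3:9@95] asks=[-]

Answer: 5@101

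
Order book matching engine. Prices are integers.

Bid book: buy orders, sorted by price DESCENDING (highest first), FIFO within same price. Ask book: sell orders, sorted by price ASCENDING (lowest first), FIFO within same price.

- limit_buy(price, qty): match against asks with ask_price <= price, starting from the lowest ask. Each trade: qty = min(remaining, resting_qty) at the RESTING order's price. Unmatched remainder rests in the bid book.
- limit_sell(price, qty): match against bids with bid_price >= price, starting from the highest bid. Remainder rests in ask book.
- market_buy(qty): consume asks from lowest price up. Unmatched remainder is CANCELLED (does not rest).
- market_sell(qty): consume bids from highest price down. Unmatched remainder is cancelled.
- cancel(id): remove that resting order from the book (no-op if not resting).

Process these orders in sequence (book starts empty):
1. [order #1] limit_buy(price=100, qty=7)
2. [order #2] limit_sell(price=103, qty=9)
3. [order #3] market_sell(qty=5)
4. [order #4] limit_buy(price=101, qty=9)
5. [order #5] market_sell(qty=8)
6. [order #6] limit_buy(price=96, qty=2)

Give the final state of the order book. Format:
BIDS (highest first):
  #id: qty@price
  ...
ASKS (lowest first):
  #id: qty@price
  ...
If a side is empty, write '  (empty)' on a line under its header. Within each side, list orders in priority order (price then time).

After op 1 [order #1] limit_buy(price=100, qty=7): fills=none; bids=[#1:7@100] asks=[-]
After op 2 [order #2] limit_sell(price=103, qty=9): fills=none; bids=[#1:7@100] asks=[#2:9@103]
After op 3 [order #3] market_sell(qty=5): fills=#1x#3:5@100; bids=[#1:2@100] asks=[#2:9@103]
After op 4 [order #4] limit_buy(price=101, qty=9): fills=none; bids=[#4:9@101 #1:2@100] asks=[#2:9@103]
After op 5 [order #5] market_sell(qty=8): fills=#4x#5:8@101; bids=[#4:1@101 #1:2@100] asks=[#2:9@103]
After op 6 [order #6] limit_buy(price=96, qty=2): fills=none; bids=[#4:1@101 #1:2@100 #6:2@96] asks=[#2:9@103]

Answer: BIDS (highest first):
  #4: 1@101
  #1: 2@100
  #6: 2@96
ASKS (lowest first):
  #2: 9@103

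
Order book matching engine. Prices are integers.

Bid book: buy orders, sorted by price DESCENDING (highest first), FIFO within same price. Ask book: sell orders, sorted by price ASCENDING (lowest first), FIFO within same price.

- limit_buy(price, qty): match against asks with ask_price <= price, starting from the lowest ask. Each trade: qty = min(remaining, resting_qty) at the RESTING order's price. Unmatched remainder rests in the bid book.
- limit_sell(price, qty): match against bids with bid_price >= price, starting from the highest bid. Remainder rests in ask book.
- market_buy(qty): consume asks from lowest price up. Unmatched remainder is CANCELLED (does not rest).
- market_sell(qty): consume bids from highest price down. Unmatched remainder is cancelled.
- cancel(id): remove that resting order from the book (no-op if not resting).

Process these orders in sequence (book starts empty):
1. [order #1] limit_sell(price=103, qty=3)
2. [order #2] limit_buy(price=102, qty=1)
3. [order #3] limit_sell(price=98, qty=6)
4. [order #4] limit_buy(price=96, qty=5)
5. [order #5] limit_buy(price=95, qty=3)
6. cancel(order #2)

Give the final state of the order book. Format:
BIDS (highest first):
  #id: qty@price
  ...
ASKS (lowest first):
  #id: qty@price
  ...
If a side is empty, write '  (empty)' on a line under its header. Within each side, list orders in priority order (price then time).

Answer: BIDS (highest first):
  #4: 5@96
  #5: 3@95
ASKS (lowest first):
  #3: 5@98
  #1: 3@103

Derivation:
After op 1 [order #1] limit_sell(price=103, qty=3): fills=none; bids=[-] asks=[#1:3@103]
After op 2 [order #2] limit_buy(price=102, qty=1): fills=none; bids=[#2:1@102] asks=[#1:3@103]
After op 3 [order #3] limit_sell(price=98, qty=6): fills=#2x#3:1@102; bids=[-] asks=[#3:5@98 #1:3@103]
After op 4 [order #4] limit_buy(price=96, qty=5): fills=none; bids=[#4:5@96] asks=[#3:5@98 #1:3@103]
After op 5 [order #5] limit_buy(price=95, qty=3): fills=none; bids=[#4:5@96 #5:3@95] asks=[#3:5@98 #1:3@103]
After op 6 cancel(order #2): fills=none; bids=[#4:5@96 #5:3@95] asks=[#3:5@98 #1:3@103]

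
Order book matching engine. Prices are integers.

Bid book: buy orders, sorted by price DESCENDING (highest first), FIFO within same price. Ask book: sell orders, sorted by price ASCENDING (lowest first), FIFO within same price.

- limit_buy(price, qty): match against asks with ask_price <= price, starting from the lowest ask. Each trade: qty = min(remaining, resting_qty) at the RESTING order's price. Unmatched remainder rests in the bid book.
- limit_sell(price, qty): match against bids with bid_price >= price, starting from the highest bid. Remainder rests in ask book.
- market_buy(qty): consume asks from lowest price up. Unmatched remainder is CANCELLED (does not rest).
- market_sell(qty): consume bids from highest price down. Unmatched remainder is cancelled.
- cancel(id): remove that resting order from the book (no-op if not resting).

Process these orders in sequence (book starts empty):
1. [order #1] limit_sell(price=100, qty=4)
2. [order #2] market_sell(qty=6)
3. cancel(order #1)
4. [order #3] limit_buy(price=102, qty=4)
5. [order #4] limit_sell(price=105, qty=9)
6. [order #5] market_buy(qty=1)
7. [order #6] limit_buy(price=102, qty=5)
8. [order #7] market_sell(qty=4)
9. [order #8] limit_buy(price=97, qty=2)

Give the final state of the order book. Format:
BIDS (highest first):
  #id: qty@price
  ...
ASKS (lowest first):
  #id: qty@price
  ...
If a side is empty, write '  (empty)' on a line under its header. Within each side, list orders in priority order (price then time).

After op 1 [order #1] limit_sell(price=100, qty=4): fills=none; bids=[-] asks=[#1:4@100]
After op 2 [order #2] market_sell(qty=6): fills=none; bids=[-] asks=[#1:4@100]
After op 3 cancel(order #1): fills=none; bids=[-] asks=[-]
After op 4 [order #3] limit_buy(price=102, qty=4): fills=none; bids=[#3:4@102] asks=[-]
After op 5 [order #4] limit_sell(price=105, qty=9): fills=none; bids=[#3:4@102] asks=[#4:9@105]
After op 6 [order #5] market_buy(qty=1): fills=#5x#4:1@105; bids=[#3:4@102] asks=[#4:8@105]
After op 7 [order #6] limit_buy(price=102, qty=5): fills=none; bids=[#3:4@102 #6:5@102] asks=[#4:8@105]
After op 8 [order #7] market_sell(qty=4): fills=#3x#7:4@102; bids=[#6:5@102] asks=[#4:8@105]
After op 9 [order #8] limit_buy(price=97, qty=2): fills=none; bids=[#6:5@102 #8:2@97] asks=[#4:8@105]

Answer: BIDS (highest first):
  #6: 5@102
  #8: 2@97
ASKS (lowest first):
  #4: 8@105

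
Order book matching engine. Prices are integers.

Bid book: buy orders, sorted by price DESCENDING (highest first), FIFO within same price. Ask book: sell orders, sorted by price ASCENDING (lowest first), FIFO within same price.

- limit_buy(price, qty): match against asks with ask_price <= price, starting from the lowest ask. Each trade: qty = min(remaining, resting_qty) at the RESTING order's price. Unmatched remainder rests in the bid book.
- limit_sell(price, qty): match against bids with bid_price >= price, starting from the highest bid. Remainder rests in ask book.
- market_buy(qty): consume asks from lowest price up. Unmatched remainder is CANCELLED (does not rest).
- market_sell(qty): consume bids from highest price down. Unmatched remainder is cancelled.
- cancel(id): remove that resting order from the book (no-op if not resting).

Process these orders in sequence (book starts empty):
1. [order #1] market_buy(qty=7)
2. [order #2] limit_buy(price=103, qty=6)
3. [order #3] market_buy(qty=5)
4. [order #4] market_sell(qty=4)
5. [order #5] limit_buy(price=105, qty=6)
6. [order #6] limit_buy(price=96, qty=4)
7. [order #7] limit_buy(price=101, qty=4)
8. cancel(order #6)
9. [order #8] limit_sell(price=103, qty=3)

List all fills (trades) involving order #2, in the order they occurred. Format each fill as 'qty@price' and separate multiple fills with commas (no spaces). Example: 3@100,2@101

After op 1 [order #1] market_buy(qty=7): fills=none; bids=[-] asks=[-]
After op 2 [order #2] limit_buy(price=103, qty=6): fills=none; bids=[#2:6@103] asks=[-]
After op 3 [order #3] market_buy(qty=5): fills=none; bids=[#2:6@103] asks=[-]
After op 4 [order #4] market_sell(qty=4): fills=#2x#4:4@103; bids=[#2:2@103] asks=[-]
After op 5 [order #5] limit_buy(price=105, qty=6): fills=none; bids=[#5:6@105 #2:2@103] asks=[-]
After op 6 [order #6] limit_buy(price=96, qty=4): fills=none; bids=[#5:6@105 #2:2@103 #6:4@96] asks=[-]
After op 7 [order #7] limit_buy(price=101, qty=4): fills=none; bids=[#5:6@105 #2:2@103 #7:4@101 #6:4@96] asks=[-]
After op 8 cancel(order #6): fills=none; bids=[#5:6@105 #2:2@103 #7:4@101] asks=[-]
After op 9 [order #8] limit_sell(price=103, qty=3): fills=#5x#8:3@105; bids=[#5:3@105 #2:2@103 #7:4@101] asks=[-]

Answer: 4@103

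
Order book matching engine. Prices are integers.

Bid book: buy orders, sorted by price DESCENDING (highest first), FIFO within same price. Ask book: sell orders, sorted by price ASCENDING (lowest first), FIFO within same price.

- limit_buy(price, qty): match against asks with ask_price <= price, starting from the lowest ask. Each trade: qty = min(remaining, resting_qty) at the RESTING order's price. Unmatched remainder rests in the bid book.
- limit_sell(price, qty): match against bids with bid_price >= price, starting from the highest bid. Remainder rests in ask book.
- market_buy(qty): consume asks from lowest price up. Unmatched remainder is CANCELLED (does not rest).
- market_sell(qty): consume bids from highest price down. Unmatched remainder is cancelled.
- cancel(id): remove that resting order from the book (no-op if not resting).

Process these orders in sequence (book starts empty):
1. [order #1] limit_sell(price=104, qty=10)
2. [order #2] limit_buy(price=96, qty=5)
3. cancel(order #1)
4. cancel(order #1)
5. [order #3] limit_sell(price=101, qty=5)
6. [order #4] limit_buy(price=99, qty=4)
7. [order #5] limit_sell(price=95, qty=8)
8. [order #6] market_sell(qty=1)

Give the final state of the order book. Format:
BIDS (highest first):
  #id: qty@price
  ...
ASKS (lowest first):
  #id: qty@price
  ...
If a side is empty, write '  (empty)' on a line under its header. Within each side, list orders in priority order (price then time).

After op 1 [order #1] limit_sell(price=104, qty=10): fills=none; bids=[-] asks=[#1:10@104]
After op 2 [order #2] limit_buy(price=96, qty=5): fills=none; bids=[#2:5@96] asks=[#1:10@104]
After op 3 cancel(order #1): fills=none; bids=[#2:5@96] asks=[-]
After op 4 cancel(order #1): fills=none; bids=[#2:5@96] asks=[-]
After op 5 [order #3] limit_sell(price=101, qty=5): fills=none; bids=[#2:5@96] asks=[#3:5@101]
After op 6 [order #4] limit_buy(price=99, qty=4): fills=none; bids=[#4:4@99 #2:5@96] asks=[#3:5@101]
After op 7 [order #5] limit_sell(price=95, qty=8): fills=#4x#5:4@99 #2x#5:4@96; bids=[#2:1@96] asks=[#3:5@101]
After op 8 [order #6] market_sell(qty=1): fills=#2x#6:1@96; bids=[-] asks=[#3:5@101]

Answer: BIDS (highest first):
  (empty)
ASKS (lowest first):
  #3: 5@101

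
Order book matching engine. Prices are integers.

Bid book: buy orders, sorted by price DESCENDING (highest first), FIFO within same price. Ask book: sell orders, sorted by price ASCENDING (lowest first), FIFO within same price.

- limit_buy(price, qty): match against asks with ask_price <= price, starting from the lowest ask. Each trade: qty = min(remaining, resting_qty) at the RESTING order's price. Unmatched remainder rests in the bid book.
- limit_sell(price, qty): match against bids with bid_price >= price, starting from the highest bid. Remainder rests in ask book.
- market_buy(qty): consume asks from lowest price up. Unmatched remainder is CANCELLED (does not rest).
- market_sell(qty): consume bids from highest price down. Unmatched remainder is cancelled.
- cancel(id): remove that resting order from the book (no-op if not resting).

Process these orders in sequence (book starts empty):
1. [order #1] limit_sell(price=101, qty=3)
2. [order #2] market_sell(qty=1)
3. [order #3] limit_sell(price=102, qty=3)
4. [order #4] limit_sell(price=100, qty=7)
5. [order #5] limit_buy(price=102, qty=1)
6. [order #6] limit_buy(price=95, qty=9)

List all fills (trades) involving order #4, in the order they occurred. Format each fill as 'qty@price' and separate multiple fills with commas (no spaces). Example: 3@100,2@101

Answer: 1@100

Derivation:
After op 1 [order #1] limit_sell(price=101, qty=3): fills=none; bids=[-] asks=[#1:3@101]
After op 2 [order #2] market_sell(qty=1): fills=none; bids=[-] asks=[#1:3@101]
After op 3 [order #3] limit_sell(price=102, qty=3): fills=none; bids=[-] asks=[#1:3@101 #3:3@102]
After op 4 [order #4] limit_sell(price=100, qty=7): fills=none; bids=[-] asks=[#4:7@100 #1:3@101 #3:3@102]
After op 5 [order #5] limit_buy(price=102, qty=1): fills=#5x#4:1@100; bids=[-] asks=[#4:6@100 #1:3@101 #3:3@102]
After op 6 [order #6] limit_buy(price=95, qty=9): fills=none; bids=[#6:9@95] asks=[#4:6@100 #1:3@101 #3:3@102]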